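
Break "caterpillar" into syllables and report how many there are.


Word: "caterpillar"
Syllable breakdown: cat / er / pil / lar
Counting: 4 parts
= 4 syllables


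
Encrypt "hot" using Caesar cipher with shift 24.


Word: "hot"
Shift: 24
Each letter → (letter + shift) mod 26:
  'h' (7) + 24 = 5 → 'f'
  'o' (14) + 24 = 12 → 'm'
  't' (19) + 24 = 17 → 'r'
Result = "fmr"


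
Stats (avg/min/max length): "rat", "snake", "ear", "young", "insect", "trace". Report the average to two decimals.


Lengths: "rat"=3, "snake"=5, "ear"=3, "young"=5, "insect"=6, "trace"=5
Sum = 27, Count = 6
Average = 27/6 = 4.50
= avg=4.50, min=3, max=6


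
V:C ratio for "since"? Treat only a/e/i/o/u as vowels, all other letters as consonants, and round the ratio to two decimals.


Word: "since"
Vowels (a,e,i,o,u): 2
Consonants: 3
Ratio = 2/3
= 0.67


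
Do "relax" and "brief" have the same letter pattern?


Pattern of "relax": [0, 1, 2, 3, 4]
Pattern of "brief": [0, 1, 2, 3, 4]
Patterns match
Same pattern = Yes


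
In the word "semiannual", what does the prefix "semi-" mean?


Prefix: semi-
Example: semiannual = semi- + annual
Meaning = half


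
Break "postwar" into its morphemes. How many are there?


Word: "postwar"
Morphemes: post- | war
Each morpheme carries meaning
= 2 morphemes


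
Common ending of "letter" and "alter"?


Word 1: "letter"
Word 2: "alter"
Comparing from end:
  Pos -1: 'r' == 'r'
  Pos -2: 'e' == 'e'
  Pos -3: 't' == 't'
  Pos -4: 't' != 'l' (stop)
LCS = "ter" (length 3)


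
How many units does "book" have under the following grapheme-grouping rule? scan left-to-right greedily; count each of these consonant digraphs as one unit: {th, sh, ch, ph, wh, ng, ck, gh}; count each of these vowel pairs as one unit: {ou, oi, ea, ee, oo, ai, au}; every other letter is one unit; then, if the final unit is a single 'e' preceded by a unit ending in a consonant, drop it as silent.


Word: "book" (4 letters)
Left-to-right scan:
  1. 'b' (letter)
  2. 'oo' (vowel-pair)
  3. 'k' (letter)
Units from scan: 3
Sound units = 3 units


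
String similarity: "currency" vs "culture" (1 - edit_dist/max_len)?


Word 1: "currency" (length 8)
Word 2: "culture" (length 7)
One optimal edit sequence:
  1. keep 'c'
  2. keep 'u'
  3. delete 'r'  (+1)
  4. substitute 'r' -> 'l'  (+1)
  5. substitute 'e' -> 't'  (+1)
  6. substitute 'n' -> 'u'  (+1)
  7. substitute 'c' -> 'r'  (+1)
  8. substitute 'y' -> 'e'  (+1)
Edit distance = 6
Max length = max(8, 7) = 8
Similarity = 1 - 6/8
= 0.2500


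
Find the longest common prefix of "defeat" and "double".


Word 1: "defeat"
Word 2: "double"
Comparing from start:
  Pos 0: 'd' == 'd'
  Pos 1: 'e' != 'o' (stop)
LCP = "d" (length 1)


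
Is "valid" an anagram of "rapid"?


Word 1: "rapid" → sorted: adipr
Word 2: "valid" → sorted: adilv
Same letters? adipr != adilv
Anagram = No


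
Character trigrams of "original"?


Word: "original" (length 8)
Number of trigrams = 8 - 3 + 1 = 6
  Position 0: "ori"
  Position 1: "rig"
  Position 2: "igi"
  Position 3: "gin"
  Position 4: "ina"
  Position 5: "nal"
Trigrams = "ori", "rig", "igi", "gin", "ina", "nal"


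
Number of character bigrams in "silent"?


Word: "silent" (length 6)
Number of 2-grams = length - 2 + 1 = 6 - 2 + 1
= 5


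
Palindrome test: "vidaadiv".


Word: "vidaadiv"
Reversed: "vidaadiv"
Forward == Backward? vidaadiv == vidaadiv
Palindrome = Yes


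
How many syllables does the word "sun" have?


Word: "sun"
Syllable breakdown: sun
Counting: 1 part
= 1 syllable


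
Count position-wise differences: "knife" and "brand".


Comparing character by character (same length = 5):
  Pos 0: 'k' vs 'b' !=
  Pos 1: 'n' vs 'r' !=
  Pos 2: 'i' vs 'a' !=
  Pos 3: 'f' vs 'n' !=
  Pos 4: 'e' vs 'd' !=
Hamming distance = 5


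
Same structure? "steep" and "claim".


Pattern of "steep": [0, 1, 2, 2, 3]
Pattern of "claim": [0, 1, 2, 3, 4]
Patterns do not match
Same pattern = No


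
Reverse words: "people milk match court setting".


Original: "people milk match court setting"
Words (1..n): people | milk | match | court | setting
Reversed (n..1): setting | court | match | milk | people
Result = "setting court match milk people"


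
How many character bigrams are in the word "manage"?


Word: "manage" (length 6)
Number of 2-grams = length - 2 + 1 = 6 - 2 + 1
= 5


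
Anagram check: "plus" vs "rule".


Word 1: "plus" → sorted: lpsu
Word 2: "rule" → sorted: elru
Same letters? lpsu != elru
Anagram = No


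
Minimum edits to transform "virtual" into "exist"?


Word 1: "virtual" (length 7)
Word 2: "exist" (length 5)
One optimal edit sequence (insert/delete/substitute each cost 1):
  1. insert 'e'  (+1)
  2. substitute 'v' -> 'x'  (+1)
  3. keep 'i'
  4. substitute 'r' -> 's'  (+1)
  5. keep 't'
  6. delete 'u'  (+1)
  7. delete 'a'  (+1)
  8. delete 'l'  (+1)
Total edit operations: 6
Edit distance = 6


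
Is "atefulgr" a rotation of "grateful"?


Word: "grateful", Candidate: "atefulgr"
Method: check if candidate is substring of word+word
"gratefulgrateful" contains "atefulgr"? Yes
Is rotation = Yes


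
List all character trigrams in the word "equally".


Word: "equally" (length 7)
Number of trigrams = 7 - 3 + 1 = 5
  Position 0: "equ"
  Position 1: "qua"
  Position 2: "ual"
  Position 3: "all"
  Position 4: "lly"
Trigrams = "equ", "qua", "ual", "all", "lly"


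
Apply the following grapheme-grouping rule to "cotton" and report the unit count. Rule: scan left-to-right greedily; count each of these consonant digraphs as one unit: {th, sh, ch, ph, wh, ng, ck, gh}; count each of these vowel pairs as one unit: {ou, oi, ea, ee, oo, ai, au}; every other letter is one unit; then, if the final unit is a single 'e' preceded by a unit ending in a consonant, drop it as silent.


Word: "cotton" (6 letters)
Left-to-right scan:
  [1] 'c' (letter)
  [2] 'o' (letter)
  [3] 't' (letter)
  [4] 't' (letter)
  [5] 'o' (letter)
  [6] 'n' (letter)
Units from scan: 6
Sound units = 6 units


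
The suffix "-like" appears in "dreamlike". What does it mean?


Suffix: -like
As in: dreamlike -> dream + -like
Meaning = resembling


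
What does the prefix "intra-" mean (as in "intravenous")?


Prefix: intra-
Example: intravenous = intra- + venous
Meaning = within


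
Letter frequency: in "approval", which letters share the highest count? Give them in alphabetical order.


Word: "approval"
Letter counts:
  'a': 2
  'l': 1
  'o': 1
  'p': 2
  'r': 1
  'v': 1
Maximum count = 2
Most frequent = 'a', 'p' (2 times each)


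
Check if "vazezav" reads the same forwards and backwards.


Word: "vazezav"
Reversed: "vazezav"
Forward == Backward? vazezav == vazezav
Palindrome = Yes


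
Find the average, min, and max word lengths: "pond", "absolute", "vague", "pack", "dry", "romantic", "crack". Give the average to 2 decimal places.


Lengths: "pond"=4, "absolute"=8, "vague"=5, "pack"=4, "dry"=3, "romantic"=8, "crack"=5
Sum = 37, Count = 7
Average = 37/7 = 5.29
= avg=5.29, min=3, max=8


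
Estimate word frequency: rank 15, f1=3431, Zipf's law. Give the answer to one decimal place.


Zipf's law: f(r) = f(1) / r
f(1) = 3431
f(15) = 3431 / 15
= 228.7 occurrences


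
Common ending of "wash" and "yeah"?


Word 1: "wash"
Word 2: "yeah"
Comparing from end:
  Pos -1: 'h' == 'h'
  Pos -2: 's' != 'a' (stop)
LCS = "h" (length 1)


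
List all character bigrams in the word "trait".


Word: "trait" (length 5)
Number of bigrams = 5 - 2 + 1 = 4
  Position 0: "tr"
  Position 1: "ra"
  Position 2: "ai"
  Position 3: "it"
Bigrams = "tr", "ra", "ai", "it"


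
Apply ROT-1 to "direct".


Word: "direct"
Shift: 1
Each letter → (letter + shift) mod 26:
  'd' (3) + 1 = 4 → 'e'
  'i' (8) + 1 = 9 → 'j'
  'r' (17) + 1 = 18 → 's'
  'e' (4) + 1 = 5 → 'f'
  'c' (2) + 1 = 3 → 'd'
  't' (19) + 1 = 20 → 'u'
Result = "ejsfdu"


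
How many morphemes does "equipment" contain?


Word: "equipment"
Morphemes: equip + -ment
Each morpheme carries meaning
= 2 morphemes


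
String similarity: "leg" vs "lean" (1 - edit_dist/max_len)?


Word 1: "leg" (length 3)
Word 2: "lean" (length 4)
One optimal edit sequence:
  1. keep 'l'
  2. keep 'e'
  3. insert 'a'  (+1)
  4. substitute 'g' -> 'n'  (+1)
Edit distance = 2
Max length = max(3, 4) = 4
Similarity = 1 - 2/4
= 0.5000


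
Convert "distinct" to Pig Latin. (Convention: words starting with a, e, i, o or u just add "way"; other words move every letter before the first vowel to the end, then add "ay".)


Word: "distinct"
Starts with consonant(s) → move to end, add 'ay'
Consonant cluster: "d"
Pig Latin = "istinctday"


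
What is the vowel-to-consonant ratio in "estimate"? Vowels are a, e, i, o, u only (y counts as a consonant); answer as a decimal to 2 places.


Word: "estimate"
Vowels (a,e,i,o,u): 4
Consonants: 4
Ratio = 4/4
= 1.00


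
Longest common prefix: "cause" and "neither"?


Word 1: "cause"
Word 2: "neither"
Comparing from start:
  Pos 0: 'c' != 'n' (stop)
LCP = "" (length 0)


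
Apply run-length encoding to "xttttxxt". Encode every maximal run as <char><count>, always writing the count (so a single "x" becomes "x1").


String: "xttttxxt"
Scanning for consecutive runs:
  'x' x 1
  't' x 4
  'x' x 2
  't' x 1
RLE = "x1t4x2t1"


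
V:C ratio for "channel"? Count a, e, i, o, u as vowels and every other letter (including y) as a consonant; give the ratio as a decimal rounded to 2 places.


Word: "channel"
Vowels (a,e,i,o,u): 2
Consonants: 5
Ratio = 2/5
= 0.40


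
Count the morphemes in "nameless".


Word: "nameless"
Morphemes: name / -less
Each morpheme carries meaning
= 2 morphemes


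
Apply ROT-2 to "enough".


Word: "enough"
Shift: 2
Each letter → (letter + shift) mod 26:
  'e' (4) + 2 = 6 → 'g'
  'n' (13) + 2 = 15 → 'p'
  'o' (14) + 2 = 16 → 'q'
  'u' (20) + 2 = 22 → 'w'
  'g' (6) + 2 = 8 → 'i'
  'h' (7) + 2 = 9 → 'j'
Result = "gpqwij"


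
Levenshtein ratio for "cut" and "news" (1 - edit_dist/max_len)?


Word 1: "cut" (length 3)
Word 2: "news" (length 4)
One optimal edit sequence:
  1. insert 'n'  (+1)
  2. substitute 'c' -> 'e'  (+1)
  3. substitute 'u' -> 'w'  (+1)
  4. substitute 't' -> 's'  (+1)
Edit distance = 4
Max length = max(3, 4) = 4
Similarity = 1 - 4/4
= 0.0000


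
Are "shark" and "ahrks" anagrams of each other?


Word 1: "shark" → sorted: ahkrs
Word 2: "ahrks" → sorted: ahkrs
Same letters? ahkrs == ahkrs
Anagram = Yes


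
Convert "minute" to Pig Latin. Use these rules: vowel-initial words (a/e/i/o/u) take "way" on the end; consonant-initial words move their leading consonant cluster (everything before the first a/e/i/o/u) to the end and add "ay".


Word: "minute"
Starts with consonant(s) → move to end, add 'ay'
Consonant cluster: "m"
Pig Latin = "inutemay"


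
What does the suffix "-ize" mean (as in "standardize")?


Suffix: -ize
Example: standardize = standard + -ize
Meaning = to make


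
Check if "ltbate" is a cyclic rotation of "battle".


Word: "battle", Candidate: "ltbate"
Method: check if candidate is substring of word+word
"battlebattle" contains "ltbate"? No
Is rotation = No


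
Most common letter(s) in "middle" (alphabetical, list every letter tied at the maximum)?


Word: "middle"
Letter counts:
  'd': 2
  'e': 1
  'i': 1
  'l': 1
  'm': 1
Maximum count = 2
Most frequent = 'd' (2 times each)


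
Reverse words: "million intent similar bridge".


Original: "million intent similar bridge"
Words (1..n): million | intent | similar | bridge
Reversed (n..1): bridge | similar | intent | million
Result = "bridge similar intent million"


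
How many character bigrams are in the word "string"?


Word: "string" (length 6)
Number of 2-grams = length - 2 + 1 = 6 - 2 + 1
= 5


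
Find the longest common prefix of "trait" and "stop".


Word 1: "trait"
Word 2: "stop"
Comparing from start:
  Pos 0: 't' != 's' (stop)
LCP = "" (length 0)


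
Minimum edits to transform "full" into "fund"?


Word 1: "full" (length 4)
Word 2: "fund" (length 4)
One optimal edit sequence (insert/delete/substitute each cost 1):
  1. keep 'f'
  2. keep 'u'
  3. substitute 'l' -> 'n'  (+1)
  4. substitute 'l' -> 'd'  (+1)
Total edit operations: 2
Edit distance = 2


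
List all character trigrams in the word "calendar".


Word: "calendar" (length 8)
Number of trigrams = 8 - 3 + 1 = 6
  Position 0: "cal"
  Position 1: "ale"
  Position 2: "len"
  Position 3: "end"
  Position 4: "nda"
  Position 5: "dar"
Trigrams = "cal", "ale", "len", "end", "nda", "dar"


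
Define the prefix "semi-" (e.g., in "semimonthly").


Prefix: semi-
As in: semimonthly -> semi- + monthly
Meaning = half


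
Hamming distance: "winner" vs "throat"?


Comparing character by character (same length = 6):
  Pos 0: 'w' vs 't' !=
  Pos 1: 'i' vs 'h' !=
  Pos 2: 'n' vs 'r' !=
  Pos 3: 'n' vs 'o' !=
  Pos 4: 'e' vs 'a' !=
  Pos 5: 'r' vs 't' !=
Hamming distance = 6


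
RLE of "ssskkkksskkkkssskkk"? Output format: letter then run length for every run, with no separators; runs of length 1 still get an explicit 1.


String: "ssskkkksskkkkssskkk"
Scanning for consecutive runs:
  's' x 3
  'k' x 4
  's' x 2
  'k' x 4
  's' x 3
  'k' x 3
RLE = "s3k4s2k4s3k3"


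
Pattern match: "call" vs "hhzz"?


Pattern of "call": [0, 1, 2, 2]
Pattern of "hhzz": [0, 0, 1, 1]
Patterns do not match
Same pattern = No


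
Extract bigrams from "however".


Word: "however" (length 7)
Number of bigrams = 7 - 2 + 1 = 6
  Position 0: "ho"
  Position 1: "ow"
  Position 2: "we"
  Position 3: "ev"
  Position 4: "ve"
  Position 5: "er"
Bigrams = "ho", "ow", "we", "ev", "ve", "er"


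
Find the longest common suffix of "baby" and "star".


Word 1: "baby"
Word 2: "star"
Comparing from end:
  Pos -1: 'y' != 'r' (stop)
LCS = "" (length 0)


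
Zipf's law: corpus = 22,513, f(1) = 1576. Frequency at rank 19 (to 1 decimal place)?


Zipf's law: f(r) = f(1) / r
f(1) = 1576
f(19) = 1576 / 19
= 82.9 occurrences


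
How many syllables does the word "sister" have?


Word: "sister"
Syllable breakdown: sis-ter
Counting: 2 parts
= 2 syllables


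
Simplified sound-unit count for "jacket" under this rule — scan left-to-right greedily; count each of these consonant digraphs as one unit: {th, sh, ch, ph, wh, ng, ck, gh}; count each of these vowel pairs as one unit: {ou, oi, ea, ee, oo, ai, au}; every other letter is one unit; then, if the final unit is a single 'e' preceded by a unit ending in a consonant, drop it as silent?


Word: "jacket" (6 letters)
Left-to-right scan:
  (1) 'j' (letter)
  (2) 'a' (letter)
  (3) 'ck' (digraph)
  (4) 'e' (letter)
  (5) 't' (letter)
Units from scan: 5
Sound units = 5 units


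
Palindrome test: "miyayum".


Word: "miyayum"
Reversed: "muyayim"
Forward == Backward? miyayum != muyayim
Palindrome = No


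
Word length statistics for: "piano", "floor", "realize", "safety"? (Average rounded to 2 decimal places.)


Lengths: "piano"=5, "floor"=5, "realize"=7, "safety"=6
Sum = 23, Count = 4
Average = 23/4 = 5.75
= avg=5.75, min=5, max=7


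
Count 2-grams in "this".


Word: "this" (length 4)
Number of 2-grams = length - 2 + 1 = 4 - 2 + 1
= 3


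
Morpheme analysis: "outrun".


Word: "outrun"
Morphemes: out- + run
Each morpheme carries meaning
= 2 morphemes


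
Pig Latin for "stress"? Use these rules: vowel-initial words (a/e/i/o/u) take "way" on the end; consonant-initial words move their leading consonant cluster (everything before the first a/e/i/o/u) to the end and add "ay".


Word: "stress"
Starts with consonant(s) → move to end, add 'ay'
Consonant cluster: "str"
Pig Latin = "essstray"


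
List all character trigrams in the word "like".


Word: "like" (length 4)
Number of trigrams = 4 - 3 + 1 = 2
  Position 0: "lik"
  Position 1: "ike"
Trigrams = "lik", "ike"


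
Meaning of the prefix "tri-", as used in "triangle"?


Prefix: tri-
As in: triangle -> tri- + angle
Meaning = three


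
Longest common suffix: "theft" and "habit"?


Word 1: "theft"
Word 2: "habit"
Comparing from end:
  Pos -1: 't' == 't'
  Pos -2: 'f' != 'i' (stop)
LCS = "t" (length 1)


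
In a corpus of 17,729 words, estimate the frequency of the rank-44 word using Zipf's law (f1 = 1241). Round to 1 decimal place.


Zipf's law: f(r) = f(1) / r
f(1) = 1241
f(44) = 1241 / 44
= 28.2 occurrences


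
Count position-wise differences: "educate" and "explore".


Comparing character by character (same length = 7):
  Pos 0: 'e' vs 'e' =
  Pos 1: 'd' vs 'x' !=
  Pos 2: 'u' vs 'p' !=
  Pos 3: 'c' vs 'l' !=
  Pos 4: 'a' vs 'o' !=
  Pos 5: 't' vs 'r' !=
  Pos 6: 'e' vs 'e' =
Hamming distance = 5


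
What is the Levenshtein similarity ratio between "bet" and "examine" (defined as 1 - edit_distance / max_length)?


Word 1: "bet" (length 3)
Word 2: "examine" (length 7)
One optimal edit sequence:
  1. insert 'e'  (+1)
  2. insert 'x'  (+1)
  3. insert 'a'  (+1)
  4. insert 'm'  (+1)
  5. substitute 'b' -> 'i'  (+1)
  6. substitute 'e' -> 'n'  (+1)
  7. substitute 't' -> 'e'  (+1)
Edit distance = 7
Max length = max(3, 7) = 7
Similarity = 1 - 7/7
= 0.0000


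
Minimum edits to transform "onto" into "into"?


Word 1: "onto" (length 4)
Word 2: "into" (length 4)
One optimal edit sequence (insert/delete/substitute each cost 1):
  1. substitute 'o' -> 'i'  (+1)
  2. keep 'n'
  3. keep 't'
  4. keep 'o'
Total edit operations: 1
Edit distance = 1


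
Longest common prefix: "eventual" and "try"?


Word 1: "eventual"
Word 2: "try"
Comparing from start:
  Pos 0: 'e' != 't' (stop)
LCP = "" (length 0)


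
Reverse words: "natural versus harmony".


Original: "natural versus harmony"
Words (1..n): natural | versus | harmony
Reversed (n..1): harmony | versus | natural
Result = "harmony versus natural"


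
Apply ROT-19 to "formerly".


Word: "formerly"
Shift: 19
Each letter → (letter + shift) mod 26:
  'f' (5) + 19 = 24 → 'y'
  'o' (14) + 19 = 7 → 'h'
  'r' (17) + 19 = 10 → 'k'
  'm' (12) + 19 = 5 → 'f'
  'e' (4) + 19 = 23 → 'x'
  'r' (17) + 19 = 10 → 'k'
  'l' (11) + 19 = 4 → 'e'
  'y' (24) + 19 = 17 → 'r'
Result = "yhkfxker"


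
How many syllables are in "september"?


Word: "september"
Syllable breakdown: sep | tem | ber
Counting: 3 parts
= 3 syllables


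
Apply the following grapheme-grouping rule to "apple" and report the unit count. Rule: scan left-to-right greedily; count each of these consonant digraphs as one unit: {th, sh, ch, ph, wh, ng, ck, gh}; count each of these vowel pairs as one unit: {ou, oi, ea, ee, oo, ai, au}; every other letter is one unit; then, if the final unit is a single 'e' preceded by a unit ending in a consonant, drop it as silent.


Word: "apple" (5 letters)
Left-to-right scan:
  (1) 'a' (letter)
  (2) 'p' (letter)
  (3) 'p' (letter)
  (4) 'l' (letter)
  (5) 'e' (letter)
Units from scan: 5
Final unit is 'e' after a consonant -> drop as silent (-1)
Sound units = 4 units


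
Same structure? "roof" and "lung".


Pattern of "roof": [0, 1, 1, 2]
Pattern of "lung": [0, 1, 2, 3]
Patterns do not match
Same pattern = No


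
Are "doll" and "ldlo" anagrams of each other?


Word 1: "doll" → sorted: dllo
Word 2: "ldlo" → sorted: dllo
Same letters? dllo == dllo
Anagram = Yes


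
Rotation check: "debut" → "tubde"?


Word: "debut", Candidate: "tubde"
Method: check if candidate is substring of word+word
"debutdebut" contains "tubde"? No
Is rotation = No


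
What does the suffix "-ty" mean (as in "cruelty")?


Suffix: -ty
As in: cruelty -> cruel + -ty
Meaning = quality of


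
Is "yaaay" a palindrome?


Word: "yaaay"
Reversed: "yaaay"
Forward == Backward? yaaay == yaaay
Palindrome = Yes


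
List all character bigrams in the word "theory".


Word: "theory" (length 6)
Number of bigrams = 6 - 2 + 1 = 5
  Position 0: "th"
  Position 1: "he"
  Position 2: "eo"
  Position 3: "or"
  Position 4: "ry"
Bigrams = "th", "he", "eo", "or", "ry"


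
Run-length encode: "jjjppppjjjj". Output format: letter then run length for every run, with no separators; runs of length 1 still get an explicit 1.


String: "jjjppppjjjj"
Scanning for consecutive runs:
  'j' x 3
  'p' x 4
  'j' x 4
RLE = "j3p4j4"


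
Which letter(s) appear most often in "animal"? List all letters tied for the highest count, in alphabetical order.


Word: "animal"
Letter counts:
  'a': 2
  'i': 1
  'l': 1
  'm': 1
  'n': 1
Maximum count = 2
Most frequent = 'a' (2 times each)


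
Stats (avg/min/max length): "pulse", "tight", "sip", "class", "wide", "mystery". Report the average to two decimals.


Lengths: "pulse"=5, "tight"=5, "sip"=3, "class"=5, "wide"=4, "mystery"=7
Sum = 29, Count = 6
Average = 29/6 = 4.83
= avg=4.83, min=3, max=7


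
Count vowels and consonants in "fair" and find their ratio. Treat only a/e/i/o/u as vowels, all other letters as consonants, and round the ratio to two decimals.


Word: "fair"
Vowels (a,e,i,o,u): 2
Consonants: 2
Ratio = 2/2
= 1.00


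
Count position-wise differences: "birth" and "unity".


Comparing character by character (same length = 5):
  Pos 0: 'b' vs 'u' !=
  Pos 1: 'i' vs 'n' !=
  Pos 2: 'r' vs 'i' !=
  Pos 3: 't' vs 't' =
  Pos 4: 'h' vs 'y' !=
Hamming distance = 4


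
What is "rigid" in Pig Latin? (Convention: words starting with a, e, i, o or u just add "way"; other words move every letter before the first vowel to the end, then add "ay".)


Word: "rigid"
Starts with consonant(s) → move to end, add 'ay'
Consonant cluster: "r"
Pig Latin = "igidray"


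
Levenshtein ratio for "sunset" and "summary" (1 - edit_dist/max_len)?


Word 1: "sunset" (length 6)
Word 2: "summary" (length 7)
One optimal edit sequence:
  1. keep 's'
  2. keep 'u'
  3. insert 'm'  (+1)
  4. substitute 'n' -> 'm'  (+1)
  5. substitute 's' -> 'a'  (+1)
  6. substitute 'e' -> 'r'  (+1)
  7. substitute 't' -> 'y'  (+1)
Edit distance = 5
Max length = max(6, 7) = 7
Similarity = 1 - 5/7
= 0.2857


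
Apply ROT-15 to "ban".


Word: "ban"
Shift: 15
Each letter → (letter + shift) mod 26:
  'b' (1) + 15 = 16 → 'q'
  'a' (0) + 15 = 15 → 'p'
  'n' (13) + 15 = 2 → 'c'
Result = "qpc"


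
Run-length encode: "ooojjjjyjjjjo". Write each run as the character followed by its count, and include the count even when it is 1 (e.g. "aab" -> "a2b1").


String: "ooojjjjyjjjjo"
Scanning for consecutive runs:
  'o' x 3
  'j' x 4
  'y' x 1
  'j' x 4
  'o' x 1
RLE = "o3j4y1j4o1"


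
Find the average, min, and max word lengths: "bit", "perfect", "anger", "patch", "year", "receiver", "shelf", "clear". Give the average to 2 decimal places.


Lengths: "bit"=3, "perfect"=7, "anger"=5, "patch"=5, "year"=4, "receiver"=8, "shelf"=5, "clear"=5
Sum = 42, Count = 8
Average = 42/8 = 5.25
= avg=5.25, min=3, max=8


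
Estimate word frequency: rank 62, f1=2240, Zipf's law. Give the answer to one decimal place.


Zipf's law: f(r) = f(1) / r
f(1) = 2240
f(62) = 2240 / 62
= 36.1 occurrences


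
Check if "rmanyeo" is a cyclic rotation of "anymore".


Word: "anymore", Candidate: "rmanyeo"
Method: check if candidate is substring of word+word
"anymoreanymore" contains "rmanyeo"? No
Is rotation = No


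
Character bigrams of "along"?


Word: "along" (length 5)
Number of bigrams = 5 - 2 + 1 = 4
  Position 0: "al"
  Position 1: "lo"
  Position 2: "on"
  Position 3: "ng"
Bigrams = "al", "lo", "on", "ng"


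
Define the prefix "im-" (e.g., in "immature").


Prefix: im-
Example: immature = im- + mature
Meaning = not / into


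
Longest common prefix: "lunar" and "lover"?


Word 1: "lunar"
Word 2: "lover"
Comparing from start:
  Pos 0: 'l' == 'l'
  Pos 1: 'u' != 'o' (stop)
LCP = "l" (length 1)


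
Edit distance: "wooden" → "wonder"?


Word 1: "wooden" (length 6)
Word 2: "wonder" (length 6)
One optimal edit sequence (insert/delete/substitute each cost 1):
  1. keep 'w'
  2. keep 'o'
  3. substitute 'o' -> 'n'  (+1)
  4. keep 'd'
  5. keep 'e'
  6. substitute 'n' -> 'r'  (+1)
Total edit operations: 2
Edit distance = 2


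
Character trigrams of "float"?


Word: "float" (length 5)
Number of trigrams = 5 - 3 + 1 = 3
  Position 0: "flo"
  Position 1: "loa"
  Position 2: "oat"
Trigrams = "flo", "loa", "oat"


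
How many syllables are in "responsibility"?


Word: "responsibility"
Syllable breakdown: re · spon · si · bil · i · ty
Counting: 6 parts
= 6 syllables


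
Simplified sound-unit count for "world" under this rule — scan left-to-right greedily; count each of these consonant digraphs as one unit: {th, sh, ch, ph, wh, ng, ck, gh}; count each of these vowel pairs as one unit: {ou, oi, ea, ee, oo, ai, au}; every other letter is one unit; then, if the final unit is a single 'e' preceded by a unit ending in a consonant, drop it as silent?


Word: "world" (5 letters)
Left-to-right scan:
  (1) 'w' (letter)
  (2) 'o' (letter)
  (3) 'r' (letter)
  (4) 'l' (letter)
  (5) 'd' (letter)
Units from scan: 5
Sound units = 5 units


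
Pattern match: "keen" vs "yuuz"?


Pattern of "keen": [0, 1, 1, 2]
Pattern of "yuuz": [0, 1, 1, 2]
Patterns match
Same pattern = Yes


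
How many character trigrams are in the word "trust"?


Word: "trust" (length 5)
Number of 3-grams = length - 3 + 1 = 5 - 3 + 1
= 3


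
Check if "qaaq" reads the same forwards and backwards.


Word: "qaaq"
Reversed: "qaaq"
Forward == Backward? qaaq == qaaq
Palindrome = Yes


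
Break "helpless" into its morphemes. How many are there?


Word: "helpless"
Morphemes: help | -less
Each morpheme carries meaning
= 2 morphemes


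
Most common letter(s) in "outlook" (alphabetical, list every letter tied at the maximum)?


Word: "outlook"
Letter counts:
  'k': 1
  'l': 1
  'o': 3
  't': 1
  'u': 1
Maximum count = 3
Most frequent = 'o' (3 times each)


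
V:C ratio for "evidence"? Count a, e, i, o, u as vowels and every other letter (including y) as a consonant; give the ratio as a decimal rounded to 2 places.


Word: "evidence"
Vowels (a,e,i,o,u): 4
Consonants: 4
Ratio = 4/4
= 1.00


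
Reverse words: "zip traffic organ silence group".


Original: "zip traffic organ silence group"
Words (1..n): zip | traffic | organ | silence | group
Reversed (n..1): group | silence | organ | traffic | zip
Result = "group silence organ traffic zip"


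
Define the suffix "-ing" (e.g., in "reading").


Suffix: -ing
As in: reading -> read + -ing
Meaning = present participle


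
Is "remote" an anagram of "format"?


Word 1: "format" → sorted: afmort
Word 2: "remote" → sorted: eemort
Same letters? afmort != eemort
Anagram = No


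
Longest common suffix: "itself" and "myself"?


Word 1: "itself"
Word 2: "myself"
Comparing from end:
  Pos -1: 'f' == 'f'
  Pos -2: 'l' == 'l'
  Pos -3: 'e' == 'e'
  Pos -4: 's' == 's'
  Pos -5: 't' != 'y' (stop)
LCS = "self" (length 4)


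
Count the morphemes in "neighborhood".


Word: "neighborhood"
Morphemes: neighbor + -hood
Each morpheme carries meaning
= 2 morphemes


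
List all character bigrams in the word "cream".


Word: "cream" (length 5)
Number of bigrams = 5 - 2 + 1 = 4
  Position 0: "cr"
  Position 1: "re"
  Position 2: "ea"
  Position 3: "am"
Bigrams = "cr", "re", "ea", "am"


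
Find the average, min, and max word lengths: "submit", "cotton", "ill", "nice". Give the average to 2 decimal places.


Lengths: "submit"=6, "cotton"=6, "ill"=3, "nice"=4
Sum = 19, Count = 4
Average = 19/4 = 4.75
= avg=4.75, min=3, max=6


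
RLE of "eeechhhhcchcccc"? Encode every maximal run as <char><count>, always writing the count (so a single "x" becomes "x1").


String: "eeechhhhcchcccc"
Scanning for consecutive runs:
  'e' x 3
  'c' x 1
  'h' x 4
  'c' x 2
  'h' x 1
  'c' x 4
RLE = "e3c1h4c2h1c4"


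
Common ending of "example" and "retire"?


Word 1: "example"
Word 2: "retire"
Comparing from end:
  Pos -1: 'e' == 'e'
  Pos -2: 'l' != 'r' (stop)
LCS = "e" (length 1)


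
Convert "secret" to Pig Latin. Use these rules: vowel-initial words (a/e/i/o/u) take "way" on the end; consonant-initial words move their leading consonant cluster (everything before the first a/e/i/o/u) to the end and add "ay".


Word: "secret"
Starts with consonant(s) → move to end, add 'ay'
Consonant cluster: "s"
Pig Latin = "ecretsay"


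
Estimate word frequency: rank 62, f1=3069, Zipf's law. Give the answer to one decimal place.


Zipf's law: f(r) = f(1) / r
f(1) = 3069
f(62) = 3069 / 62
= 49.5 occurrences


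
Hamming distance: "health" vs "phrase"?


Comparing character by character (same length = 6):
  Pos 0: 'h' vs 'p' !=
  Pos 1: 'e' vs 'h' !=
  Pos 2: 'a' vs 'r' !=
  Pos 3: 'l' vs 'a' !=
  Pos 4: 't' vs 's' !=
  Pos 5: 'h' vs 'e' !=
Hamming distance = 6


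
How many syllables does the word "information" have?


Word: "information"
Syllable breakdown: in-for-ma-tion
Counting: 4 parts
= 4 syllables


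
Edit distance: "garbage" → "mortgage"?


Word 1: "garbage" (length 7)
Word 2: "mortgage" (length 8)
One optimal edit sequence (insert/delete/substitute each cost 1):
  1. substitute 'g' -> 'm'  (+1)
  2. substitute 'a' -> 'o'  (+1)
  3. keep 'r'
  4. insert 't'  (+1)
  5. substitute 'b' -> 'g'  (+1)
  6. keep 'a'
  7. keep 'g'
  8. keep 'e'
Total edit operations: 4
Edit distance = 4


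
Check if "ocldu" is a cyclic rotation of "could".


Word: "could", Candidate: "ocldu"
Method: check if candidate is substring of word+word
"couldcould" contains "ocldu"? No
Is rotation = No


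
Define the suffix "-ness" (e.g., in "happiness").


Suffix: -ness
Example: happiness = happy + -ness, with a spelling change
Meaning = state of being


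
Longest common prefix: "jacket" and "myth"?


Word 1: "jacket"
Word 2: "myth"
Comparing from start:
  Pos 0: 'j' != 'm' (stop)
LCP = "" (length 0)


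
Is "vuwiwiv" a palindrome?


Word: "vuwiwiv"
Reversed: "viwiwuv"
Forward == Backward? vuwiwiv != viwiwuv
Palindrome = No


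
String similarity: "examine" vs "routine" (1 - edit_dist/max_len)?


Word 1: "examine" (length 7)
Word 2: "routine" (length 7)
One optimal edit sequence:
  1. substitute 'e' -> 'r'  (+1)
  2. substitute 'x' -> 'o'  (+1)
  3. substitute 'a' -> 'u'  (+1)
  4. substitute 'm' -> 't'  (+1)
  5. keep 'i'
  6. keep 'n'
  7. keep 'e'
Edit distance = 4
Max length = max(7, 7) = 7
Similarity = 1 - 4/7
= 0.4286


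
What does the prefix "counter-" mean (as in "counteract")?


Prefix: counter-
As in: counteract -> counter- + act
Meaning = against / opposite


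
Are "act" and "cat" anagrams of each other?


Word 1: "act" → sorted: act
Word 2: "cat" → sorted: act
Same letters? act == act
Anagram = Yes


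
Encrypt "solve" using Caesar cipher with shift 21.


Word: "solve"
Shift: 21
Each letter → (letter + shift) mod 26:
  's' (18) + 21 = 13 → 'n'
  'o' (14) + 21 = 9 → 'j'
  'l' (11) + 21 = 6 → 'g'
  'v' (21) + 21 = 16 → 'q'
  'e' (4) + 21 = 25 → 'z'
Result = "njgqz"


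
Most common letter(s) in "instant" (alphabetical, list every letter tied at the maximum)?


Word: "instant"
Letter counts:
  'a': 1
  'i': 1
  'n': 2
  's': 1
  't': 2
Maximum count = 2
Most frequent = 'n', 't' (2 times each)


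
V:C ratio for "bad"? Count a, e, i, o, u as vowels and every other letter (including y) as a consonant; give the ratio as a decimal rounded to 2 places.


Word: "bad"
Vowels (a,e,i,o,u): 1
Consonants: 2
Ratio = 1/2
= 0.50


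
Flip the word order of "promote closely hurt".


Original: "promote closely hurt"
Words (1..n): promote | closely | hurt
Reversed (n..1): hurt | closely | promote
Result = "hurt closely promote"


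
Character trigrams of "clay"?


Word: "clay" (length 4)
Number of trigrams = 4 - 3 + 1 = 2
  Position 0: "cla"
  Position 1: "lay"
Trigrams = "cla", "lay"


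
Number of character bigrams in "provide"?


Word: "provide" (length 7)
Number of 2-grams = length - 2 + 1 = 7 - 2 + 1
= 6


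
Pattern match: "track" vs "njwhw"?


Pattern of "track": [0, 1, 2, 3, 4]
Pattern of "njwhw": [0, 1, 2, 3, 2]
Patterns do not match
Same pattern = No


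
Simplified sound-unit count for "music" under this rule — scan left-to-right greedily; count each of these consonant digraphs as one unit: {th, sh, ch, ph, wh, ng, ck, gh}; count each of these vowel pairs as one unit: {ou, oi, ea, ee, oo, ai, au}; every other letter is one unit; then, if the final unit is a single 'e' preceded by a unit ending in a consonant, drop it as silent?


Word: "music" (5 letters)
Left-to-right scan:
  [1] 'm' (letter)
  [2] 'u' (letter)
  [3] 's' (letter)
  [4] 'i' (letter)
  [5] 'c' (letter)
Units from scan: 5
Sound units = 5 units


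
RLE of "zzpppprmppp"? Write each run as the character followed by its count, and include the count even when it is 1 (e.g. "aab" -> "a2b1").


String: "zzpppprmppp"
Scanning for consecutive runs:
  'z' x 2
  'p' x 4
  'r' x 1
  'm' x 1
  'p' x 3
RLE = "z2p4r1m1p3"


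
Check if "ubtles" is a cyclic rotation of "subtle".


Word: "subtle", Candidate: "ubtles"
Method: check if candidate is substring of word+word
"subtlesubtle" contains "ubtles"? Yes
Is rotation = Yes


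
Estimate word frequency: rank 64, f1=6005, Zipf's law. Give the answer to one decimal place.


Zipf's law: f(r) = f(1) / r
f(1) = 6005
f(64) = 6005 / 64
= 93.8 occurrences


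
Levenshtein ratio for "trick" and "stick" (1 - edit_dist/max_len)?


Word 1: "trick" (length 5)
Word 2: "stick" (length 5)
One optimal edit sequence:
  1. substitute 't' -> 's'  (+1)
  2. substitute 'r' -> 't'  (+1)
  3. keep 'i'
  4. keep 'c'
  5. keep 'k'
Edit distance = 2
Max length = max(5, 5) = 5
Similarity = 1 - 2/5
= 0.6000


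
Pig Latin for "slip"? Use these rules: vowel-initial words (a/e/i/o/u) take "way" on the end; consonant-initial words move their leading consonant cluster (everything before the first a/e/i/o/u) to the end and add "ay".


Word: "slip"
Starts with consonant(s) → move to end, add 'ay'
Consonant cluster: "sl"
Pig Latin = "ipslay"


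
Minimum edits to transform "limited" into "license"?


Word 1: "limited" (length 7)
Word 2: "license" (length 7)
One optimal edit sequence (insert/delete/substitute each cost 1):
  1. keep 'l'
  2. keep 'i'
  3. substitute 'm' -> 'c'  (+1)
  4. substitute 'i' -> 'e'  (+1)
  5. substitute 't' -> 'n'  (+1)
  6. substitute 'e' -> 's'  (+1)
  7. substitute 'd' -> 'e'  (+1)
Total edit operations: 5
Edit distance = 5


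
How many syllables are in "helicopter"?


Word: "helicopter"
Syllable breakdown: hel-i-cop-ter
Counting: 4 parts
= 4 syllables


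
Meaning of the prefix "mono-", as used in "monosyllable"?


Prefix: mono-
Example: monosyllable (mono- + syllable)
Meaning = one


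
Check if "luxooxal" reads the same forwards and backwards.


Word: "luxooxal"
Reversed: "laxooxul"
Forward == Backward? luxooxal != laxooxul
Palindrome = No


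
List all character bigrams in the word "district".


Word: "district" (length 8)
Number of bigrams = 8 - 2 + 1 = 7
  Position 0: "di"
  Position 1: "is"
  Position 2: "st"
  Position 3: "tr"
  Position 4: "ri"
  Position 5: "ic"
  Position 6: "ct"
Bigrams = "di", "is", "st", "tr", "ri", "ic", "ct"


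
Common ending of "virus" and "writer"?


Word 1: "virus"
Word 2: "writer"
Comparing from end:
  Pos -1: 's' != 'r' (stop)
LCS = "" (length 0)


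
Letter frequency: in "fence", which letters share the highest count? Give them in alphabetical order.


Word: "fence"
Letter counts:
  'c': 1
  'e': 2
  'f': 1
  'n': 1
Maximum count = 2
Most frequent = 'e' (2 times each)


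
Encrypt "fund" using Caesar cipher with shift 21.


Word: "fund"
Shift: 21
Each letter → (letter + shift) mod 26:
  'f' (5) + 21 = 0 → 'a'
  'u' (20) + 21 = 15 → 'p'
  'n' (13) + 21 = 8 → 'i'
  'd' (3) + 21 = 24 → 'y'
Result = "apiy"


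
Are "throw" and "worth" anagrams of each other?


Word 1: "throw" → sorted: hortw
Word 2: "worth" → sorted: hortw
Same letters? hortw == hortw
Anagram = Yes


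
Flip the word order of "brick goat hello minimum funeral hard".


Original: "brick goat hello minimum funeral hard"
Words (1..n): brick | goat | hello | minimum | funeral | hard
Reversed (n..1): hard | funeral | minimum | hello | goat | brick
Result = "hard funeral minimum hello goat brick"


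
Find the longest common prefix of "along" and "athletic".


Word 1: "along"
Word 2: "athletic"
Comparing from start:
  Pos 0: 'a' == 'a'
  Pos 1: 'l' != 't' (stop)
LCP = "a" (length 1)


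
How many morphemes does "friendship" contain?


Word: "friendship"
Morphemes: friend | -ship
Each morpheme carries meaning
= 2 morphemes


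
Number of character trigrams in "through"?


Word: "through" (length 7)
Number of 3-grams = length - 3 + 1 = 7 - 3 + 1
= 5


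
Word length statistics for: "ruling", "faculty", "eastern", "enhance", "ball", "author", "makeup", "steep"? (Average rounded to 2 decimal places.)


Lengths: "ruling"=6, "faculty"=7, "eastern"=7, "enhance"=7, "ball"=4, "author"=6, "makeup"=6, "steep"=5
Sum = 48, Count = 8
Average = 48/8 = 6.00
= avg=6.00, min=4, max=7


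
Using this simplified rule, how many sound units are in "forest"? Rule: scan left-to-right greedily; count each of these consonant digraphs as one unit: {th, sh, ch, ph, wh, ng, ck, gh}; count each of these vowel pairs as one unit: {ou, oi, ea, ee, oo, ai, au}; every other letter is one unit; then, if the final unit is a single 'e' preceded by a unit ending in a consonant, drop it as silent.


Word: "forest" (6 letters)
Left-to-right scan:
  1. 'f' (letter)
  2. 'o' (letter)
  3. 'r' (letter)
  4. 'e' (letter)
  5. 's' (letter)
  6. 't' (letter)
Units from scan: 6
Sound units = 6 units


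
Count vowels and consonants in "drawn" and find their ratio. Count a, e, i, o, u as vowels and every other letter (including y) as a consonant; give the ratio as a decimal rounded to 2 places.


Word: "drawn"
Vowels (a,e,i,o,u): 1
Consonants: 4
Ratio = 1/4
= 0.25


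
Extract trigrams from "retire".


Word: "retire" (length 6)
Number of trigrams = 6 - 3 + 1 = 4
  Position 0: "ret"
  Position 1: "eti"
  Position 2: "tir"
  Position 3: "ire"
Trigrams = "ret", "eti", "tir", "ire"


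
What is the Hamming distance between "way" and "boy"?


Comparing character by character (same length = 3):
  Pos 0: 'w' vs 'b' !=
  Pos 1: 'a' vs 'o' !=
  Pos 2: 'y' vs 'y' =
Hamming distance = 2


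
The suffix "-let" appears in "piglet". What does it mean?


Suffix: -let
Example: piglet (pig + -let)
Meaning = small


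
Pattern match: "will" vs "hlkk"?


Pattern of "will": [0, 1, 2, 2]
Pattern of "hlkk": [0, 1, 2, 2]
Patterns match
Same pattern = Yes


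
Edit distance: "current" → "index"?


Word 1: "current" (length 7)
Word 2: "index" (length 5)
One optimal edit sequence (insert/delete/substitute each cost 1):
  1. delete 'c'  (+1)
  2. substitute 'u' -> 'i'  (+1)
  3. substitute 'r' -> 'n'  (+1)
  4. substitute 'r' -> 'd'  (+1)
  5. keep 'e'
  6. delete 'n'  (+1)
  7. substitute 't' -> 'x'  (+1)
Total edit operations: 6
Edit distance = 6


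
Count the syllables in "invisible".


Word: "invisible"
Syllable breakdown: in · vis · i · ble
Counting: 4 parts
= 4 syllables


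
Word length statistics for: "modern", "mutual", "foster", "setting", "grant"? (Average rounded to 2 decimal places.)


Lengths: "modern"=6, "mutual"=6, "foster"=6, "setting"=7, "grant"=5
Sum = 30, Count = 5
Average = 30/5 = 6.00
= avg=6.00, min=5, max=7


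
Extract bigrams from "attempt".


Word: "attempt" (length 7)
Number of bigrams = 7 - 2 + 1 = 6
  Position 0: "at"
  Position 1: "tt"
  Position 2: "te"
  Position 3: "em"
  Position 4: "mp"
  Position 5: "pt"
Bigrams = "at", "tt", "te", "em", "mp", "pt"
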